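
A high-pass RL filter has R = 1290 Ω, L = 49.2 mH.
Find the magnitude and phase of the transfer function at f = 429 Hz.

Step 1 — Angular frequency: ω = 2π·429 = 2695 rad/s.
Step 2 — Transfer function: H(jω) = jωL/(R + jωL).
Step 3 — Numerator jωL = j·132.6; denominator R + jωL = 1290 + j132.6.
Step 4 — H = 0.01046 + j0.1017.
Step 5 — Magnitude: |H| = 0.1023 (-19.8 dB); phase: φ = 84.1°.

|H| = 0.1023 (-19.8 dB), φ = 84.1°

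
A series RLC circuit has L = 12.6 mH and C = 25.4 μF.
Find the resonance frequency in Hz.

Step 1 — Resonance condition Im(Z)=0 gives ω₀ = 1/√(LC).
Step 2 — ω₀ = 1/√(0.0126·2.54e-05) = 1768 rad/s.
Step 3 — f₀ = ω₀/(2π) = 281.3 Hz.

f₀ = 281.3 Hz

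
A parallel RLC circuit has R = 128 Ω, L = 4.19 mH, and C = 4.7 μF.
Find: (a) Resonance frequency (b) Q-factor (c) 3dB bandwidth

Step 1 — Resonance: ω₀ = 1/√(LC) = 1/√(0.00419·4.7e-06) = 7126 rad/s.
Step 2 — f₀ = ω₀/(2π) = 1134 Hz.
Step 3 — Parallel Q: Q = R/(ω₀L) = 128/(7126·0.00419) = 4.287.
Step 4 — Bandwidth: Δω = ω₀/Q = 1662 rad/s; BW = Δω/(2π) = 264.6 Hz.

(a) f₀ = 1134 Hz  (b) Q = 4.287  (c) BW = 264.6 Hz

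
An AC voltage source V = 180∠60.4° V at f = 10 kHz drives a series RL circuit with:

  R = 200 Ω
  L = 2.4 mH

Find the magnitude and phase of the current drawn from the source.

Step 1 — Angular frequency: ω = 2π·f = 2π·1e+04 = 6.283e+04 rad/s.
Step 2 — Component impedances:
  R: Z = R = 200 Ω
  L: Z = jωL = j·6.283e+04·0.0024 = 0 + j150.8 Ω
Step 3 — Series combination: Z_total = R + L = 200 + j150.8 Ω = 250.5∠37.0° Ω.
Step 4 — Source phasor: V = 180∠60.4° V = 88.91 + j156.5 V.
Step 5 — Ohm's law: I = V / Z_total = (88.91 + j156.5) / (200 + j150.8) = 0.6596 + j0.2852 A.
Step 6 — Convert to polar: |I| = 0.7186 A, ∠I = 23.4°.

I = 0.7186∠23.4° A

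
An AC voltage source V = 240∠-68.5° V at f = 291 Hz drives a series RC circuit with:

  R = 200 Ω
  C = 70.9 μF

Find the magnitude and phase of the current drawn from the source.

Step 1 — Angular frequency: ω = 2π·f = 2π·291 = 1828 rad/s.
Step 2 — Component impedances:
  R: Z = R = 200 Ω
  C: Z = 1/(jωC) = -j/(ω·C) = 0 - j7.714 Ω
Step 3 — Series combination: Z_total = R + C = 200 - j7.714 Ω = 200.1∠-2.2° Ω.
Step 4 — Source phasor: V = 240∠-68.5° V = 87.96 - j223.3 V.
Step 5 — Ohm's law: I = V / Z_total = (87.96 - j223.3) / (200 - j7.714) = 0.4821 - j1.098 A.
Step 6 — Convert to polar: |I| = 1.199 A, ∠I = -66.3°.

I = 1.199∠-66.3° A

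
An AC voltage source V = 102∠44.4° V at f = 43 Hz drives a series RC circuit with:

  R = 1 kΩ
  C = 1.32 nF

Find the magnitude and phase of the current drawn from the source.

Step 1 — Angular frequency: ω = 2π·f = 2π·43 = 270.2 rad/s.
Step 2 — Component impedances:
  R: Z = R = 1000 Ω
  C: Z = 1/(jωC) = -j/(ω·C) = 0 - j2.804e+06 Ω
Step 3 — Series combination: Z_total = R + C = 1000 - j2.804e+06 Ω = 2.804e+06∠-90.0° Ω.
Step 4 — Source phasor: V = 102∠44.4° V = 72.88 + j71.37 V.
Step 5 — Ohm's law: I = V / Z_total = (72.88 + j71.37) / (1000 - j2.804e+06) = -2.544e-05 + j2.6e-05 A.
Step 6 — Convert to polar: |I| = 3.638e-05 A, ∠I = 134.4°.

I = 3.638e-05∠134.4° A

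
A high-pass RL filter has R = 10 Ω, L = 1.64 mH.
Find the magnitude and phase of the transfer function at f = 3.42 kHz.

Step 1 — Angular frequency: ω = 2π·3420 = 2.149e+04 rad/s.
Step 2 — Transfer function: H(jω) = jωL/(R + jωL).
Step 3 — Numerator jωL = j·35.24; denominator R + jωL = 10 + j35.24.
Step 4 — H = 0.9255 + j0.2626.
Step 5 — Magnitude: |H| = 0.962 (-0.3 dB); phase: φ = 15.8°.

|H| = 0.962 (-0.3 dB), φ = 15.8°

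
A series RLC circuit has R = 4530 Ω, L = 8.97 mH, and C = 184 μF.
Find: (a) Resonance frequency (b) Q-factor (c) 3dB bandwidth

Step 1 — Resonance: ω₀ = 1/√(LC) = 1/√(0.00897·0.000184) = 778.4 rad/s.
Step 2 — f₀ = ω₀/(2π) = 123.9 Hz.
Step 3 — Series Q: Q = ω₀L/R = 778.4·0.00897/4530 = 0.001541.
Step 4 — Bandwidth: Δω = ω₀/Q = 5.05e+05 rad/s; BW = Δω/(2π) = 8.038e+04 Hz.

(a) f₀ = 123.9 Hz  (b) Q = 0.001541  (c) BW = 8.038e+04 Hz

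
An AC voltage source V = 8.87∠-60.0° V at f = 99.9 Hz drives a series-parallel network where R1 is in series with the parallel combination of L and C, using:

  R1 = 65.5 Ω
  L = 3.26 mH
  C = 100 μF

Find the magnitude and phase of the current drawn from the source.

Step 1 — Angular frequency: ω = 2π·f = 2π·99.9 = 627.7 rad/s.
Step 2 — Component impedances:
  R1: Z = R = 65.5 Ω
  L: Z = jωL = j·627.7·0.00326 = 0 + j2.046 Ω
  C: Z = 1/(jωC) = -j/(ω·C) = 0 - j15.93 Ω
Step 3 — Parallel branch: L || C = 1/(1/L + 1/C) = 0 + j2.348 Ω.
Step 4 — Series with R1: Z_total = R1 + (L || C) = 65.5 + j2.348 Ω = 65.54∠2.1° Ω.
Step 5 — Source phasor: V = 8.87∠-60.0° V = 4.435 - j7.682 V.
Step 6 — Ohm's law: I = V / Z_total = (4.435 - j7.682) / (65.5 + j2.348) = 0.06342 - j0.1196 A.
Step 7 — Convert to polar: |I| = 0.1353 A, ∠I = -62.1°.

I = 0.1353∠-62.1° A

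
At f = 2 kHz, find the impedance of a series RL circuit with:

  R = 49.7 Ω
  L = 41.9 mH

Step 1 — Angular frequency: ω = 2π·f = 2π·2000 = 1.257e+04 rad/s.
Step 2 — Component impedances:
  R: Z = R = 49.7 Ω
  L: Z = jωL = j·1.257e+04·0.0419 = 0 + j526.5 Ω
Step 3 — Series combination: Z_total = R + L = 49.7 + j526.5 Ω = 528.9∠84.6° Ω.

Z = 49.7 + j526.5 Ω = 528.9∠84.6° Ω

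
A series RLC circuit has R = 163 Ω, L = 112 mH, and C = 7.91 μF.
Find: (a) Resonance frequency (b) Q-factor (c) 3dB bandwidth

Step 1 — Resonance condition Im(Z)=0 gives ω₀ = 1/√(LC).
Step 2 — ω₀ = 1/√(0.112·7.91e-06) = 1062 rad/s.
Step 3 — f₀ = ω₀/(2π) = 169.1 Hz.
Step 4 — Series Q: Q = ω₀L/R = 1062·0.112/163 = 0.73.
Step 5 — 3dB bandwidth: Δω = ω₀/Q = 1455 rad/s; BW = Δω/(2π) = 231.6 Hz.

(a) f₀ = 169.1 Hz  (b) Q = 0.73  (c) BW = 231.6 Hz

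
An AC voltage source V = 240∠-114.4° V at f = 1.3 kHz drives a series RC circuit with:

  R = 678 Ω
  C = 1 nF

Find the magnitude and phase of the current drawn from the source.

Step 1 — Angular frequency: ω = 2π·f = 2π·1300 = 8168 rad/s.
Step 2 — Component impedances:
  R: Z = R = 678 Ω
  C: Z = 1/(jωC) = -j/(ω·C) = 0 - j1.224e+05 Ω
Step 3 — Series combination: Z_total = R + C = 678 - j1.224e+05 Ω = 1.224e+05∠-89.7° Ω.
Step 4 — Source phasor: V = 240∠-114.4° V = -99.15 - j218.6 V.
Step 5 — Ohm's law: I = V / Z_total = (-99.15 - j218.6) / (678 - j1.224e+05) = 0.001781 - j0.0008197 A.
Step 6 — Convert to polar: |I| = 0.00196 A, ∠I = -24.7°.

I = 0.00196∠-24.7° A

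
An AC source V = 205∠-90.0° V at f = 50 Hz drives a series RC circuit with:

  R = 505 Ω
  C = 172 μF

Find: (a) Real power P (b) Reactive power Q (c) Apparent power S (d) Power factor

Step 1 — Angular frequency: ω = 2π·f = 2π·50 = 314.2 rad/s.
Step 2 — Component impedances:
  R: Z = R = 505 Ω
  C: Z = 1/(jωC) = -j/(ω·C) = 0 - j18.51 Ω
Step 3 — Series combination: Z_total = R + C = 505 - j18.51 Ω = 505.3∠-2.1° Ω.
Step 4 — Source phasor: V = 205∠-90.0° V = 0 - j205 V.
Step 5 — Current: I = V / Z = 0.01486 - j0.4054 A = 0.4057∠-87.9° A.
Step 6 — Complex power: S = V·I* = 83.11 - j3.046 VA.
Step 7 — Real power: P = Re(S) = 83.11 W.
Step 8 — Reactive power: Q = Im(S) = -3.046 VAR.
Step 9 — Apparent power: |S| = 83.16 VA.
Step 10 — Power factor: PF = P/|S| = 0.9993 (leading).

(a) P = 83.11 W  (b) Q = -3.046 VAR  (c) S = 83.16 VA  (d) PF = 0.9993 (leading)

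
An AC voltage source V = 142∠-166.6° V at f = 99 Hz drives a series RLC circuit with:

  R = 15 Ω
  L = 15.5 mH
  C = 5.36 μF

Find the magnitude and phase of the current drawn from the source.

Step 1 — Angular frequency: ω = 2π·f = 2π·99 = 622 rad/s.
Step 2 — Component impedances:
  R: Z = R = 15 Ω
  L: Z = jωL = j·622·0.0155 = 0 + j9.642 Ω
  C: Z = 1/(jωC) = -j/(ω·C) = 0 - j299.9 Ω
Step 3 — Series combination: Z_total = R + L + C = 15 - j290.3 Ω = 290.7∠-87.0° Ω.
Step 4 — Source phasor: V = 142∠-166.6° V = -138.1 - j32.91 V.
Step 5 — Ohm's law: I = V / Z_total = (-138.1 - j32.91) / (15 - j290.3) = 0.08854 - j0.4804 A.
Step 6 — Convert to polar: |I| = 0.4885 A, ∠I = -79.6°.

I = 0.4885∠-79.6° A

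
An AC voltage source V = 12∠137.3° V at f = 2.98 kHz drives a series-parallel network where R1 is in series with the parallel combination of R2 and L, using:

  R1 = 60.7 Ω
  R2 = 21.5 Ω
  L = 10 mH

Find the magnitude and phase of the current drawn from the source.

Step 1 — Angular frequency: ω = 2π·f = 2π·2980 = 1.872e+04 rad/s.
Step 2 — Component impedances:
  R1: Z = R = 60.7 Ω
  R2: Z = R = 21.5 Ω
  L: Z = jωL = j·1.872e+04·0.01 = 0 + j187.2 Ω
Step 3 — Parallel branch: R2 || L = 1/(1/R2 + 1/L) = 21.22 + j2.437 Ω.
Step 4 — Series with R1: Z_total = R1 + (R2 || L) = 81.92 + j2.437 Ω = 81.96∠1.7° Ω.
Step 5 — Source phasor: V = 12∠137.3° V = -8.819 + j8.138 V.
Step 6 — Ohm's law: I = V / Z_total = (-8.819 + j8.138) / (81.92 + j2.437) = -0.1046 + j0.1025 A.
Step 7 — Convert to polar: |I| = 0.1464 A, ∠I = 135.6°.

I = 0.1464∠135.6° A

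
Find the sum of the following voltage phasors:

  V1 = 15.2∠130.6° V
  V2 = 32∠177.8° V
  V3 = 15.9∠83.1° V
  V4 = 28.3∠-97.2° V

Step 1 — Convert each phasor to rectangular form:
  V1 = 15.2·(cos(130.6°) + j·sin(130.6°)) = -9.892 + j11.54 V
  V2 = 32·(cos(177.8°) + j·sin(177.8°)) = -31.98 + j1.228 V
  V3 = 15.9·(cos(83.1°) + j·sin(83.1°)) = 1.91 + j15.78 V
  V4 = 28.3·(cos(-97.2°) + j·sin(-97.2°)) = -3.547 - j28.08 V
Step 2 — Sum components: V_total = -43.5 + j0.4773 V.
Step 3 — Convert to polar: |V_total| = 43.51 V, ∠V_total = 179.4°.

V_total = 43.51∠179.4° V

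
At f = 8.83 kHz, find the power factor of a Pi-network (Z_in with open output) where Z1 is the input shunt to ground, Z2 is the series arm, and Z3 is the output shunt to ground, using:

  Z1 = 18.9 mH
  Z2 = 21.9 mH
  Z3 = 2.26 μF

Step 1 — Angular frequency: ω = 2π·f = 2π·8830 = 5.548e+04 rad/s.
Step 2 — Component impedances:
  Z1: Z = jωL = j·5.548e+04·0.0189 = 0 + j1049 Ω
  Z2: Z = jωL = j·5.548e+04·0.0219 = 0 + j1215 Ω
  Z3: Z = 1/(jωC) = -j/(ω·C) = 0 - j7.975 Ω
Step 3 — With open output, the series arm Z2 and the output shunt Z3 appear in series to ground: Z2 + Z3 = 0 + j1207 Ω.
Step 4 — Parallel with input shunt Z1: Z_in = Z1 || (Z2 + Z3) = 0 + j561.1 Ω = 561.1∠90.0° Ω.
Step 5 — Power factor: PF = cos(φ) = Re(Z)/|Z| = -0/561.1 = -0.
Step 6 — Type: Im(Z) = 561.1 ⇒ lagging (phase φ = 90.0°).

PF = -0 (lagging, φ = 90.0°)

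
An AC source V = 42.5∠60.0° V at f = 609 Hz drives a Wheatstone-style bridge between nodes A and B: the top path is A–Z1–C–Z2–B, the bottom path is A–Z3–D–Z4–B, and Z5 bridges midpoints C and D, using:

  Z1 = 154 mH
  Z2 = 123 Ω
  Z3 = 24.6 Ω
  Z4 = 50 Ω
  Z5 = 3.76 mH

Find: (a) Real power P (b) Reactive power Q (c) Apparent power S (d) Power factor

Step 1 — Angular frequency: ω = 2π·f = 2π·609 = 3826 rad/s.
Step 2 — Component impedances:
  Z1: Z = jωL = j·3826·0.154 = 0 + j589.3 Ω
  Z2: Z = R = 123 Ω
  Z3: Z = R = 24.6 Ω
  Z4: Z = R = 50 Ω
  Z5: Z = jωL = j·3826·0.00376 = 0 + j14.39 Ω
Step 3 — Bridge requires nodal analysis (the Z5 bridge couples midpoints C and D, so the two paths cannot be reduced to a simple series/parallel combination). Setting node B to ground and injecting 1 A at node A, the 3-node admittance system at A, C, D solves to V_A = Z_AB = 59.86 + j2.18 Ω = 59.9∠2.1° Ω.
Step 4 — Source phasor: V = 42.5∠60.0° V = 21.25 + j36.81 V.
Step 5 — Current: I = V / Z = 0.3769 + j0.6011 A = 0.7095∠57.9° A.
Step 6 — Complex power: S = V·I* = 30.13 + j1.097 VA.
Step 7 — Real power: P = Re(S) = 30.13 W.
Step 8 — Reactive power: Q = Im(S) = 1.097 VAR.
Step 9 — Apparent power: |S| = 30.15 VA.
Step 10 — Power factor: PF = P/|S| = 0.9993 (lagging).

(a) P = 30.13 W  (b) Q = 1.097 VAR  (c) S = 30.15 VA  (d) PF = 0.9993 (lagging)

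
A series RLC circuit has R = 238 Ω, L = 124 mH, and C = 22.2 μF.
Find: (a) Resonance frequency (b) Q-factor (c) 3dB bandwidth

Step 1 — Resonance condition Im(Z)=0 gives ω₀ = 1/√(LC).
Step 2 — ω₀ = 1/√(0.124·2.22e-05) = 602.7 rad/s.
Step 3 — f₀ = ω₀/(2π) = 95.93 Hz.
Step 4 — Series Q: Q = ω₀L/R = 602.7·0.124/238 = 0.314.
Step 5 — 3dB bandwidth: Δω = ω₀/Q = 1919 rad/s; BW = Δω/(2π) = 305.5 Hz.

(a) f₀ = 95.93 Hz  (b) Q = 0.314  (c) BW = 305.5 Hz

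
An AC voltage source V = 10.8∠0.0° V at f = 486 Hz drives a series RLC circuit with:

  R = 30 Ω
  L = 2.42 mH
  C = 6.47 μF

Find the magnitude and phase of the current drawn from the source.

Step 1 — Angular frequency: ω = 2π·f = 2π·486 = 3054 rad/s.
Step 2 — Component impedances:
  R: Z = R = 30 Ω
  L: Z = jωL = j·3054·0.00242 = 0 + j7.39 Ω
  C: Z = 1/(jωC) = -j/(ω·C) = 0 - j50.62 Ω
Step 3 — Series combination: Z_total = R + L + C = 30 - j43.23 Ω = 52.62∠-55.2° Ω.
Step 4 — Source phasor: V = 10.8∠0.0° V = 10.8 V.
Step 5 — Ohm's law: I = V / Z_total = (10.8) / (30 - j43.23) = 0.117 + j0.1686 A.
Step 6 — Convert to polar: |I| = 0.2053 A, ∠I = 55.2°.

I = 0.2053∠55.2° A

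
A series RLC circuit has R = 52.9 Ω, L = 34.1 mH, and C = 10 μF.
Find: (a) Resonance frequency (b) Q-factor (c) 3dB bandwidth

Step 1 — Resonance: ω₀ = 1/√(LC) = 1/√(0.0341·1e-05) = 1712 rad/s.
Step 2 — f₀ = ω₀/(2π) = 272.5 Hz.
Step 3 — Series Q: Q = ω₀L/R = 1712·0.0341/52.9 = 1.104.
Step 4 — Bandwidth: Δω = ω₀/Q = 1551 rad/s; BW = Δω/(2π) = 246.9 Hz.

(a) f₀ = 272.5 Hz  (b) Q = 1.104  (c) BW = 246.9 Hz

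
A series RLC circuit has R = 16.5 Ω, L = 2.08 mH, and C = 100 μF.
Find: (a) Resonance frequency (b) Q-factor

Step 1 — Resonance condition Im(Z)=0 gives ω₀ = 1/√(LC).
Step 2 — ω₀ = 1/√(0.00208·0.0001) = 2193 rad/s.
Step 3 — f₀ = ω₀/(2π) = 349 Hz.
Step 4 — Series Q: Q = ω₀L/R = 2193·0.00208/16.5 = 0.2764.

(a) f₀ = 349 Hz  (b) Q = 0.2764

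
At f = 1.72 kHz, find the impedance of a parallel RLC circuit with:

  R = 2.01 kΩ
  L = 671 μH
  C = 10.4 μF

Step 1 — Angular frequency: ω = 2π·f = 2π·1720 = 1.081e+04 rad/s.
Step 2 — Component impedances:
  R: Z = R = 2010 Ω
  L: Z = jωL = j·1.081e+04·0.000671 = 0 + j7.252 Ω
  C: Z = 1/(jωC) = -j/(ω·C) = 0 - j8.897 Ω
Step 3 — Parallel combination: 1/Z_total = 1/R + 1/L + 1/C; Z_total = 0.7643 + j39.19 Ω = 39.2∠88.9° Ω.

Z = 0.7643 + j39.19 Ω = 39.2∠88.9° Ω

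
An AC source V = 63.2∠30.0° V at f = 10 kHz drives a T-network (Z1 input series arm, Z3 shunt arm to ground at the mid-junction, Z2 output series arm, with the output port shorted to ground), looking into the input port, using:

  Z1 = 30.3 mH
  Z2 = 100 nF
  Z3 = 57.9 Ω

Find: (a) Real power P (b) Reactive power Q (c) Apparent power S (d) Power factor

Step 1 — Angular frequency: ω = 2π·f = 2π·1e+04 = 6.283e+04 rad/s.
Step 2 — Component impedances:
  Z1: Z = jωL = j·6.283e+04·0.0303 = 0 + j1904 Ω
  Z2: Z = 1/(jωC) = -j/(ω·C) = 0 - j159.2 Ω
  Z3: Z = R = 57.9 Ω
Step 3 — With the output port shorted to ground, the output series arm Z2 runs from the junction to ground; the shunt arm Z3 also runs from the junction to ground. They appear in parallel: Z3 || Z2 = 51.13 - j18.6 Ω.
Step 4 — Series with input arm Z1: Z_in = Z1 + (Z3 || Z2) = 51.13 + j1885 Ω = 1886∠88.4° Ω.
Step 5 — Source phasor: V = 63.2∠30.0° V = 54.73 + j31.6 V.
Step 6 — Current: I = V / Z = 0.01754 - j0.02856 A = 0.03351∠-58.4° A.
Step 7 — Complex power: S = V·I* = 0.05742 + j2.117 VA.
Step 8 — Real power: P = Re(S) = 0.05742 W.
Step 9 — Reactive power: Q = Im(S) = 2.117 VAR.
Step 10 — Apparent power: |S| = 2.118 VA.
Step 11 — Power factor: PF = P/|S| = 0.02711 (lagging).

(a) P = 0.05742 W  (b) Q = 2.117 VAR  (c) S = 2.118 VA  (d) PF = 0.02711 (lagging)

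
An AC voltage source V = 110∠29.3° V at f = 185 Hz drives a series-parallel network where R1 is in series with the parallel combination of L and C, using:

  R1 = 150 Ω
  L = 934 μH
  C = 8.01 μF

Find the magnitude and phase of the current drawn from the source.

Step 1 — Angular frequency: ω = 2π·f = 2π·185 = 1162 rad/s.
Step 2 — Component impedances:
  R1: Z = R = 150 Ω
  L: Z = jωL = j·1162·0.000934 = 0 + j1.086 Ω
  C: Z = 1/(jωC) = -j/(ω·C) = 0 - j107.4 Ω
Step 3 — Parallel branch: L || C = 1/(1/L + 1/C) = 0 + j1.097 Ω.
Step 4 — Series with R1: Z_total = R1 + (L || C) = 150 + j1.097 Ω = 150∠0.4° Ω.
Step 5 — Source phasor: V = 110∠29.3° V = 95.93 + j53.83 V.
Step 6 — Ohm's law: I = V / Z_total = (95.93 + j53.83) / (150 + j1.097) = 0.6421 + j0.3542 A.
Step 7 — Convert to polar: |I| = 0.7333 A, ∠I = 28.9°.

I = 0.7333∠28.9° A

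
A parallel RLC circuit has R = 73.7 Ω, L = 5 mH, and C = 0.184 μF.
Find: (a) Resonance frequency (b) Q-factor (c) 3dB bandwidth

Step 1 — Resonance: ω₀ = 1/√(LC) = 1/√(0.005·1.84e-07) = 3.297e+04 rad/s.
Step 2 — f₀ = ω₀/(2π) = 5247 Hz.
Step 3 — Parallel Q: Q = R/(ω₀L) = 73.7/(3.297e+04·0.005) = 0.4471.
Step 4 — Bandwidth: Δω = ω₀/Q = 7.374e+04 rad/s; BW = Δω/(2π) = 1.174e+04 Hz.

(a) f₀ = 5247 Hz  (b) Q = 0.4471  (c) BW = 1.174e+04 Hz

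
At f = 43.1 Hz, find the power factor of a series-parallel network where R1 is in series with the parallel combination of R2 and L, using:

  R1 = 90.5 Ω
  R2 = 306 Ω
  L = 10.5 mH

Step 1 — Angular frequency: ω = 2π·f = 2π·43.1 = 270.8 rad/s.
Step 2 — Component impedances:
  R1: Z = R = 90.5 Ω
  R2: Z = R = 306 Ω
  L: Z = jωL = j·270.8·0.0105 = 0 + j2.843 Ω
Step 3 — Parallel branch: R2 || L = 1/(1/R2 + 1/L) = 0.02642 + j2.843 Ω.
Step 4 — Series with R1: Z_total = R1 + (R2 || L) = 90.53 + j2.843 Ω = 90.57∠1.8° Ω.
Step 5 — Power factor: PF = cos(φ) = Re(Z)/|Z| = 90.526/90.571 = 0.9995.
Step 6 — Type: Im(Z) = 2.843 ⇒ lagging (phase φ = 1.8°).

PF = 0.9995 (lagging, φ = 1.8°)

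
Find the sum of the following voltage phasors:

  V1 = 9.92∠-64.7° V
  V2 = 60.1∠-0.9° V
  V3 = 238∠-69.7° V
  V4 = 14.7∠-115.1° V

Step 1 — Convert each phasor to rectangular form:
  V1 = 9.92·(cos(-64.7°) + j·sin(-64.7°)) = 4.239 - j8.968 V
  V2 = 60.1·(cos(-0.9°) + j·sin(-0.9°)) = 60.09 - j0.944 V
  V3 = 238·(cos(-69.7°) + j·sin(-69.7°)) = 82.57 - j223.2 V
  V4 = 14.7·(cos(-115.1°) + j·sin(-115.1°)) = -6.236 - j13.31 V
Step 2 — Sum components: V_total = 140.7 - j246.4 V.
Step 3 — Convert to polar: |V_total| = 283.8 V, ∠V_total = -60.3°.

V_total = 283.8∠-60.3° V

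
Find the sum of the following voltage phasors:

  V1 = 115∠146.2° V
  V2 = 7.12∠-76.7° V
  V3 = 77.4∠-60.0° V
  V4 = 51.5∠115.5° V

Step 1 — Convert each phasor to rectangular form:
  V1 = 115·(cos(146.2°) + j·sin(146.2°)) = -95.56 + j63.97 V
  V2 = 7.12·(cos(-76.7°) + j·sin(-76.7°)) = 1.638 - j6.929 V
  V3 = 77.4·(cos(-60.0°) + j·sin(-60.0°)) = 38.7 - j67.03 V
  V4 = 51.5·(cos(115.5°) + j·sin(115.5°)) = -22.17 + j46.48 V
Step 2 — Sum components: V_total = -77.4 + j36.5 V.
Step 3 — Convert to polar: |V_total| = 85.57 V, ∠V_total = 154.8°.

V_total = 85.57∠154.8° V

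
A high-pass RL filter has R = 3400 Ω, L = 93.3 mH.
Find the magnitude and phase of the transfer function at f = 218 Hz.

Step 1 — Angular frequency: ω = 2π·218 = 1370 rad/s.
Step 2 — Transfer function: H(jω) = jωL/(R + jωL).
Step 3 — Numerator jωL = j·127.8; denominator R + jωL = 3400 + j127.8.
Step 4 — H = 0.001411 + j0.03753.
Step 5 — Magnitude: |H| = 0.03756 (-28.5 dB); phase: φ = 87.8°.

|H| = 0.03756 (-28.5 dB), φ = 87.8°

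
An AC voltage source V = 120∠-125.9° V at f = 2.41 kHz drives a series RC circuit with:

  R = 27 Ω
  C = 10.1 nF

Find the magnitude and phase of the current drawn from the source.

Step 1 — Angular frequency: ω = 2π·f = 2π·2410 = 1.514e+04 rad/s.
Step 2 — Component impedances:
  R: Z = R = 27 Ω
  C: Z = 1/(jωC) = -j/(ω·C) = 0 - j6539 Ω
Step 3 — Series combination: Z_total = R + C = 27 - j6539 Ω = 6539∠-89.8° Ω.
Step 4 — Source phasor: V = 120∠-125.9° V = -70.36 - j97.2 V.
Step 5 — Ohm's law: I = V / Z_total = (-70.36 - j97.2) / (27 - j6539) = 0.01482 - j0.01082 A.
Step 6 — Convert to polar: |I| = 0.01835 A, ∠I = -36.1°.

I = 0.01835∠-36.1° A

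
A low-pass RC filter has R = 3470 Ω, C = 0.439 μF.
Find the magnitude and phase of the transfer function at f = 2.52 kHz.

Step 1 — Angular frequency: ω = 2π·2520 = 1.583e+04 rad/s.
Step 2 — Transfer function: H(jω) = 1/(1 + jωRC).
Step 3 — Denominator: 1 + jωRC = 1 + j·1.583e+04·3470·4.39e-07 = 1 + j24.12.
Step 4 — H = 0.001716 - j0.04139.
Step 5 — Magnitude: |H| = 0.04142 (-27.7 dB); phase: φ = -87.6°.

|H| = 0.04142 (-27.7 dB), φ = -87.6°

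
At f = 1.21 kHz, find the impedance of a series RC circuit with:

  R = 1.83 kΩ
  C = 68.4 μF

Step 1 — Angular frequency: ω = 2π·f = 2π·1210 = 7603 rad/s.
Step 2 — Component impedances:
  R: Z = R = 1830 Ω
  C: Z = 1/(jωC) = -j/(ω·C) = 0 - j1.923 Ω
Step 3 — Series combination: Z_total = R + C = 1830 - j1.923 Ω = 1830∠-0.1° Ω.

Z = 1830 - j1.923 Ω = 1830∠-0.1° Ω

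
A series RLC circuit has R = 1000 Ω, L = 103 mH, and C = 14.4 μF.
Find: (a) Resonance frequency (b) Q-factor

Step 1 — Resonance condition Im(Z)=0 gives ω₀ = 1/√(LC).
Step 2 — ω₀ = 1/√(0.103·1.44e-05) = 821.1 rad/s.
Step 3 — f₀ = ω₀/(2π) = 130.7 Hz.
Step 4 — Series Q: Q = ω₀L/R = 821.1·0.103/1000 = 0.08457.

(a) f₀ = 130.7 Hz  (b) Q = 0.08457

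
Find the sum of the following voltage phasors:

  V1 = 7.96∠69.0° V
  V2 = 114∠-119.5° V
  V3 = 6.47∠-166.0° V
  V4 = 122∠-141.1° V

Step 1 — Convert each phasor to rectangular form:
  V1 = 7.96·(cos(69.0°) + j·sin(69.0°)) = 2.853 + j7.431 V
  V2 = 114·(cos(-119.5°) + j·sin(-119.5°)) = -56.14 - j99.22 V
  V3 = 6.47·(cos(-166.0°) + j·sin(-166.0°)) = -6.278 - j1.565 V
  V4 = 122·(cos(-141.1°) + j·sin(-141.1°)) = -94.95 - j76.61 V
Step 2 — Sum components: V_total = -154.5 - j170 V.
Step 3 — Convert to polar: |V_total| = 229.7 V, ∠V_total = -132.3°.

V_total = 229.7∠-132.3° V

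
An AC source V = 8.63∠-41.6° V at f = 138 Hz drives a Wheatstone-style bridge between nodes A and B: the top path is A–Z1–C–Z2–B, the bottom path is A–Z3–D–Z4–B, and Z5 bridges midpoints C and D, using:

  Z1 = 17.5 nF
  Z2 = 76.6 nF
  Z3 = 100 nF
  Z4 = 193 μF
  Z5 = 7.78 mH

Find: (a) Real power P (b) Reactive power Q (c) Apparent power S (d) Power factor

Step 1 — Angular frequency: ω = 2π·f = 2π·138 = 867.1 rad/s.
Step 2 — Component impedances:
  Z1: Z = 1/(jωC) = -j/(ω·C) = 0 - j6.59e+04 Ω
  Z2: Z = 1/(jωC) = -j/(ω·C) = 0 - j1.506e+04 Ω
  Z3: Z = 1/(jωC) = -j/(ω·C) = 0 - j1.153e+04 Ω
  Z4: Z = 1/(jωC) = -j/(ω·C) = 0 - j5.976 Ω
  Z5: Z = jωL = j·867.1·0.00778 = 0 + j6.746 Ω
Step 3 — Bridge requires nodal analysis (the Z5 bridge couples midpoints C and D, so the two paths cannot be reduced to a simple series/parallel combination). Setting node B to ground and injecting 1 A at node A, the 3-node admittance system at A, C, D solves to V_A = Z_AB = 0 - j9821 Ω = 9821∠-90.0° Ω.
Step 4 — Source phasor: V = 8.63∠-41.6° V = 6.453 - j5.73 V.
Step 5 — Current: I = V / Z = 0.0005834 + j0.0006571 A = 0.0008787∠48.4° A.
Step 6 — Complex power: S = V·I* = 0 - j0.007583 VA.
Step 7 — Real power: P = Re(S) = 0 W.
Step 8 — Reactive power: Q = Im(S) = -0.007583 VAR.
Step 9 — Apparent power: |S| = 0.007583 VA.
Step 10 — Power factor: PF = P/|S| = 0 (leading).

(a) P = 0 W  (b) Q = -0.007583 VAR  (c) S = 0.007583 VA  (d) PF = 0 (leading)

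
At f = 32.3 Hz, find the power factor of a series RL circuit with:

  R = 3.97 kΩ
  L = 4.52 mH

Step 1 — Angular frequency: ω = 2π·f = 2π·32.3 = 202.9 rad/s.
Step 2 — Component impedances:
  R: Z = R = 3970 Ω
  L: Z = jωL = j·202.9·0.00452 = 0 + j0.9173 Ω
Step 3 — Series combination: Z_total = R + L = 3970 + j0.9173 Ω = 3970∠0.0° Ω.
Step 4 — Power factor: PF = cos(φ) = Re(Z)/|Z| = 3970/3970 = 1.
Step 5 — Type: Im(Z) = 0.9173 ⇒ lagging (phase φ = 0.0°).

PF = 1 (lagging, φ = 0.0°)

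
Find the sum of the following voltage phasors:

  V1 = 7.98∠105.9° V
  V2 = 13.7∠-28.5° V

Step 1 — Convert each phasor to rectangular form:
  V1 = 7.98·(cos(105.9°) + j·sin(105.9°)) = -2.186 + j7.675 V
  V2 = 13.7·(cos(-28.5°) + j·sin(-28.5°)) = 12.04 - j6.537 V
Step 2 — Sum components: V_total = 9.854 + j1.138 V.
Step 3 — Convert to polar: |V_total| = 9.919 V, ∠V_total = 6.6°.

V_total = 9.919∠6.6° V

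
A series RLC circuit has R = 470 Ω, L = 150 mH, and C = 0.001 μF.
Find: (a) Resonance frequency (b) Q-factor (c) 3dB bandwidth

Step 1 — Resonance condition Im(Z)=0 gives ω₀ = 1/√(LC).
Step 2 — ω₀ = 1/√(0.15·1e-09) = 8.165e+04 rad/s.
Step 3 — f₀ = ω₀/(2π) = 1.299e+04 Hz.
Step 4 — Series Q: Q = ω₀L/R = 8.165e+04·0.15/470 = 26.06.
Step 5 — 3dB bandwidth: Δω = ω₀/Q = 3133 rad/s; BW = Δω/(2π) = 498.7 Hz.

(a) f₀ = 1.299e+04 Hz  (b) Q = 26.06  (c) BW = 498.7 Hz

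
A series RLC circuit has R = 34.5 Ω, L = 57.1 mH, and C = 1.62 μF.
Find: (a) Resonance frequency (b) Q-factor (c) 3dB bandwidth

Step 1 — Resonance: ω₀ = 1/√(LC) = 1/√(0.0571·1.62e-06) = 3288 rad/s.
Step 2 — f₀ = ω₀/(2π) = 523.3 Hz.
Step 3 — Series Q: Q = ω₀L/R = 3288·0.0571/34.5 = 5.442.
Step 4 — Bandwidth: Δω = ω₀/Q = 604.2 rad/s; BW = Δω/(2π) = 96.16 Hz.

(a) f₀ = 523.3 Hz  (b) Q = 5.442  (c) BW = 96.16 Hz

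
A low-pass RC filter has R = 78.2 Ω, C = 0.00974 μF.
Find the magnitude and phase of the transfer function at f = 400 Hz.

Step 1 — Angular frequency: ω = 2π·400 = 2513 rad/s.
Step 2 — Transfer function: H(jω) = 1/(1 + jωRC).
Step 3 — Denominator: 1 + jωRC = 1 + j·2513·78.2·9.74e-09 = 1 + j0.001914.
Step 4 — H = 1 - j0.001914.
Step 5 — Magnitude: |H| = 1 (-0.0 dB); phase: φ = -0.1°.

|H| = 1 (-0.0 dB), φ = -0.1°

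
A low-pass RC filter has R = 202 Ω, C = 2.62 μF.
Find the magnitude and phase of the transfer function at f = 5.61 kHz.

Step 1 — Angular frequency: ω = 2π·5610 = 3.525e+04 rad/s.
Step 2 — Transfer function: H(jω) = 1/(1 + jωRC).
Step 3 — Denominator: 1 + jωRC = 1 + j·3.525e+04·202·2.62e-06 = 1 + j18.66.
Step 4 — H = 0.002865 - j0.05345.
Step 5 — Magnitude: |H| = 0.05353 (-25.4 dB); phase: φ = -86.9°.

|H| = 0.05353 (-25.4 dB), φ = -86.9°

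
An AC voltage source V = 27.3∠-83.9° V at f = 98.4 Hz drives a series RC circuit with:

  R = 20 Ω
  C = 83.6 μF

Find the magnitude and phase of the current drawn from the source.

Step 1 — Angular frequency: ω = 2π·f = 2π·98.4 = 618.3 rad/s.
Step 2 — Component impedances:
  R: Z = R = 20 Ω
  C: Z = 1/(jωC) = -j/(ω·C) = 0 - j19.35 Ω
Step 3 — Series combination: Z_total = R + C = 20 - j19.35 Ω = 27.83∠-44.0° Ω.
Step 4 — Source phasor: V = 27.3∠-83.9° V = 2.901 - j27.15 V.
Step 5 — Ohm's law: I = V / Z_total = (2.901 - j27.15) / (20 - j19.35) = 0.7532 - j0.6287 A.
Step 6 — Convert to polar: |I| = 0.9811 A, ∠I = -39.9°.

I = 0.9811∠-39.9° A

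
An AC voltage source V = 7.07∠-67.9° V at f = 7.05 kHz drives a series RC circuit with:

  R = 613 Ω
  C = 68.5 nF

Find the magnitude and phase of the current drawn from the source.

Step 1 — Angular frequency: ω = 2π·f = 2π·7050 = 4.43e+04 rad/s.
Step 2 — Component impedances:
  R: Z = R = 613 Ω
  C: Z = 1/(jωC) = -j/(ω·C) = 0 - j329.6 Ω
Step 3 — Series combination: Z_total = R + C = 613 - j329.6 Ω = 696∠-28.3° Ω.
Step 4 — Source phasor: V = 7.07∠-67.9° V = 2.66 - j6.551 V.
Step 5 — Ohm's law: I = V / Z_total = (2.66 - j6.551) / (613 - j329.6) = 0.007823 - j0.00648 A.
Step 6 — Convert to polar: |I| = 0.01016 A, ∠I = -39.6°.

I = 0.01016∠-39.6° A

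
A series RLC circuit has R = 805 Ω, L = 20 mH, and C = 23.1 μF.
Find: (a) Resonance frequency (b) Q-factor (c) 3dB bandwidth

Step 1 — Resonance condition Im(Z)=0 gives ω₀ = 1/√(LC).
Step 2 — ω₀ = 1/√(0.02·2.31e-05) = 1471 rad/s.
Step 3 — f₀ = ω₀/(2π) = 234.2 Hz.
Step 4 — Series Q: Q = ω₀L/R = 1471·0.02/805 = 0.03655.
Step 5 — 3dB bandwidth: Δω = ω₀/Q = 4.025e+04 rad/s; BW = Δω/(2π) = 6406 Hz.

(a) f₀ = 234.2 Hz  (b) Q = 0.03655  (c) BW = 6406 Hz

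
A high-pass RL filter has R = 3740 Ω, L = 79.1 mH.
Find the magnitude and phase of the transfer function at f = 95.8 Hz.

Step 1 — Angular frequency: ω = 2π·95.8 = 601.9 rad/s.
Step 2 — Transfer function: H(jω) = jωL/(R + jωL).
Step 3 — Numerator jωL = j·47.61; denominator R + jωL = 3740 + j47.61.
Step 4 — H = 0.000162 + j0.01273.
Step 5 — Magnitude: |H| = 0.01273 (-37.9 dB); phase: φ = 89.3°.

|H| = 0.01273 (-37.9 dB), φ = 89.3°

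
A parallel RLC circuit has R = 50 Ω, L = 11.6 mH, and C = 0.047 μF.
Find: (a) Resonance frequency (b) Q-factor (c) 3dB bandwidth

Step 1 — Resonance: ω₀ = 1/√(LC) = 1/√(0.0116·4.7e-08) = 4.283e+04 rad/s.
Step 2 — f₀ = ω₀/(2π) = 6816 Hz.
Step 3 — Parallel Q: Q = R/(ω₀L) = 50/(4.283e+04·0.0116) = 0.1006.
Step 4 — Bandwidth: Δω = ω₀/Q = 4.255e+05 rad/s; BW = Δω/(2π) = 6.773e+04 Hz.

(a) f₀ = 6816 Hz  (b) Q = 0.1006  (c) BW = 6.773e+04 Hz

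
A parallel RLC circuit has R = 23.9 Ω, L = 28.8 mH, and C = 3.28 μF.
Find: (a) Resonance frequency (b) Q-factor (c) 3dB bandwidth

Step 1 — Resonance: ω₀ = 1/√(LC) = 1/√(0.0288·3.28e-06) = 3254 rad/s.
Step 2 — f₀ = ω₀/(2π) = 517.8 Hz.
Step 3 — Parallel Q: Q = R/(ω₀L) = 23.9/(3254·0.0288) = 0.2551.
Step 4 — Bandwidth: Δω = ω₀/Q = 1.276e+04 rad/s; BW = Δω/(2π) = 2030 Hz.

(a) f₀ = 517.8 Hz  (b) Q = 0.2551  (c) BW = 2030 Hz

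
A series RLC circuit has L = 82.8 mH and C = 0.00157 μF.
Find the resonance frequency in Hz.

Step 1 — Resonance condition Im(Z)=0 gives ω₀ = 1/√(LC).
Step 2 — ω₀ = 1/√(0.0828·1.57e-09) = 8.771e+04 rad/s.
Step 3 — f₀ = ω₀/(2π) = 1.396e+04 Hz.

f₀ = 1.396e+04 Hz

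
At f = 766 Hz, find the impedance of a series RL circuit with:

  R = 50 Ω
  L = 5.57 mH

Step 1 — Angular frequency: ω = 2π·f = 2π·766 = 4813 rad/s.
Step 2 — Component impedances:
  R: Z = R = 50 Ω
  L: Z = jωL = j·4813·0.00557 = 0 + j26.81 Ω
Step 3 — Series combination: Z_total = R + L = 50 + j26.81 Ω = 56.73∠28.2° Ω.

Z = 50 + j26.81 Ω = 56.73∠28.2° Ω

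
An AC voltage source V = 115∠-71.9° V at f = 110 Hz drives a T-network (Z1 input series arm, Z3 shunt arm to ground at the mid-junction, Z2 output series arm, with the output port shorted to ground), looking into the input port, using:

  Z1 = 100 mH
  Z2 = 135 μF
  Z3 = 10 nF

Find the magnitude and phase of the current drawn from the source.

Step 1 — Angular frequency: ω = 2π·f = 2π·110 = 691.2 rad/s.
Step 2 — Component impedances:
  Z1: Z = jωL = j·691.2·0.1 = 0 + j69.12 Ω
  Z2: Z = 1/(jωC) = -j/(ω·C) = 0 - j10.72 Ω
  Z3: Z = 1/(jωC) = -j/(ω·C) = 0 - j1.447e+05 Ω
Step 3 — With the output port shorted to ground, the output series arm Z2 runs from the junction to ground; the shunt arm Z3 also runs from the junction to ground. They appear in parallel: Z3 || Z2 = 0 - j10.72 Ω.
Step 4 — Series with input arm Z1: Z_in = Z1 + (Z3 || Z2) = 0 + j58.4 Ω = 58.4∠90.0° Ω.
Step 5 — Source phasor: V = 115∠-71.9° V = 35.73 - j109.3 V.
Step 6 — Ohm's law: I = V / Z_total = (35.73 - j109.3) / (0 + j58.4) = -1.872 - j0.6118 A.
Step 7 — Convert to polar: |I| = 1.969 A, ∠I = -161.9°.

I = 1.969∠-161.9° A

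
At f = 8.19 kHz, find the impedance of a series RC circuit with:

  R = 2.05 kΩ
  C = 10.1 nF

Step 1 — Angular frequency: ω = 2π·f = 2π·8190 = 5.146e+04 rad/s.
Step 2 — Component impedances:
  R: Z = R = 2050 Ω
  C: Z = 1/(jωC) = -j/(ω·C) = 0 - j1924 Ω
Step 3 — Series combination: Z_total = R + C = 2050 - j1924 Ω = 2811∠-43.2° Ω.

Z = 2050 - j1924 Ω = 2811∠-43.2° Ω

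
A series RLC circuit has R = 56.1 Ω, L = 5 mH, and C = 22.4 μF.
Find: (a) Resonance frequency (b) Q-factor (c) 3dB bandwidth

Step 1 — Resonance: ω₀ = 1/√(LC) = 1/√(0.005·2.24e-05) = 2988 rad/s.
Step 2 — f₀ = ω₀/(2π) = 475.6 Hz.
Step 3 — Series Q: Q = ω₀L/R = 2988·0.005/56.1 = 0.2663.
Step 4 — Bandwidth: Δω = ω₀/Q = 1.122e+04 rad/s; BW = Δω/(2π) = 1786 Hz.

(a) f₀ = 475.6 Hz  (b) Q = 0.2663  (c) BW = 1786 Hz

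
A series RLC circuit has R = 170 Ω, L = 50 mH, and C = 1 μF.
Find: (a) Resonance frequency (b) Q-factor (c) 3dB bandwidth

Step 1 — Resonance: ω₀ = 1/√(LC) = 1/√(0.05·1e-06) = 4472 rad/s.
Step 2 — f₀ = ω₀/(2π) = 711.8 Hz.
Step 3 — Series Q: Q = ω₀L/R = 4472·0.05/170 = 1.315.
Step 4 — Bandwidth: Δω = ω₀/Q = 3400 rad/s; BW = Δω/(2π) = 541.1 Hz.

(a) f₀ = 711.8 Hz  (b) Q = 1.315  (c) BW = 541.1 Hz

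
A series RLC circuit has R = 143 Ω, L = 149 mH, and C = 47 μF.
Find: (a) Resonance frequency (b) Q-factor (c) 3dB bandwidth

Step 1 — Resonance: ω₀ = 1/√(LC) = 1/√(0.149·4.7e-05) = 377.9 rad/s.
Step 2 — f₀ = ω₀/(2π) = 60.14 Hz.
Step 3 — Series Q: Q = ω₀L/R = 377.9·0.149/143 = 0.3937.
Step 4 — Bandwidth: Δω = ω₀/Q = 959.7 rad/s; BW = Δω/(2π) = 152.7 Hz.

(a) f₀ = 60.14 Hz  (b) Q = 0.3937  (c) BW = 152.7 Hz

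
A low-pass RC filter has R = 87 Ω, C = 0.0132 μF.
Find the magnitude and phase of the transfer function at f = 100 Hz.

Step 1 — Angular frequency: ω = 2π·100 = 628.3 rad/s.
Step 2 — Transfer function: H(jω) = 1/(1 + jωRC).
Step 3 — Denominator: 1 + jωRC = 1 + j·628.3·87·1.32e-08 = 1 + j0.0007216.
Step 4 — H = 1 - j0.0007216.
Step 5 — Magnitude: |H| = 1 (-0.0 dB); phase: φ = -0.0°.

|H| = 1 (-0.0 dB), φ = -0.0°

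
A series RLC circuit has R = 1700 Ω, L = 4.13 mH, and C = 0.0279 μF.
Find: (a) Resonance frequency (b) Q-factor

Step 1 — Resonance condition Im(Z)=0 gives ω₀ = 1/√(LC).
Step 2 — ω₀ = 1/√(0.00413·2.79e-08) = 9.316e+04 rad/s.
Step 3 — f₀ = ω₀/(2π) = 1.483e+04 Hz.
Step 4 — Series Q: Q = ω₀L/R = 9.316e+04·0.00413/1700 = 0.2263.

(a) f₀ = 1.483e+04 Hz  (b) Q = 0.2263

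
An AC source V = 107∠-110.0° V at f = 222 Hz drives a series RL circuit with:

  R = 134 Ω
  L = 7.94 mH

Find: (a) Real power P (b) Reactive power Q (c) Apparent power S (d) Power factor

Step 1 — Angular frequency: ω = 2π·f = 2π·222 = 1395 rad/s.
Step 2 — Component impedances:
  R: Z = R = 134 Ω
  L: Z = jωL = j·1395·0.00794 = 0 + j11.08 Ω
Step 3 — Series combination: Z_total = R + L = 134 + j11.08 Ω = 134.5∠4.7° Ω.
Step 4 — Source phasor: V = 107∠-110.0° V = -36.6 - j100.5 V.
Step 5 — Current: I = V / Z = -0.3328 - j0.7228 A = 0.7958∠-114.7° A.
Step 6 — Complex power: S = V·I* = 84.86 + j7.014 VA.
Step 7 — Real power: P = Re(S) = 84.86 W.
Step 8 — Reactive power: Q = Im(S) = 7.014 VAR.
Step 9 — Apparent power: |S| = 85.15 VA.
Step 10 — Power factor: PF = P/|S| = 0.9966 (lagging).

(a) P = 84.86 W  (b) Q = 7.014 VAR  (c) S = 85.15 VA  (d) PF = 0.9966 (lagging)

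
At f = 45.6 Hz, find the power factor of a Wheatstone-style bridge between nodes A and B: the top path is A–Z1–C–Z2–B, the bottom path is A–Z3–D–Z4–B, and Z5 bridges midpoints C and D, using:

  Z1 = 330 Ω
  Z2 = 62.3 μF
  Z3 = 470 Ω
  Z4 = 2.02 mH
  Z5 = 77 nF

Step 1 — Angular frequency: ω = 2π·f = 2π·45.6 = 286.5 rad/s.
Step 2 — Component impedances:
  Z1: Z = R = 330 Ω
  Z2: Z = 1/(jωC) = -j/(ω·C) = 0 - j56.02 Ω
  Z3: Z = R = 470 Ω
  Z4: Z = jωL = j·286.5·0.00202 = 0 + j0.5788 Ω
  Z5: Z = 1/(jωC) = -j/(ω·C) = 0 - j4.533e+04 Ω
Step 3 — Bridge requires nodal analysis (the Z5 bridge couples midpoints C and D, so the two paths cannot be reduced to a simple series/parallel combination). Setting node B to ground and injecting 1 A at node A, the 3-node admittance system at A, C, D solves to V_A = Z_AB = 195.2 - j19.12 Ω = 196.2∠-5.6° Ω.
Step 4 — Power factor: PF = cos(φ) = Re(Z)/|Z| = 195.239/196.173 = 0.9952.
Step 5 — Type: Im(Z) = -19.12 ⇒ leading (phase φ = -5.6°).

PF = 0.9952 (leading, φ = -5.6°)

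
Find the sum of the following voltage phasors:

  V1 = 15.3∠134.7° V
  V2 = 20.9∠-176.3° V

Step 1 — Convert each phasor to rectangular form:
  V1 = 15.3·(cos(134.7°) + j·sin(134.7°)) = -10.76 + j10.88 V
  V2 = 20.9·(cos(-176.3°) + j·sin(-176.3°)) = -20.86 - j1.349 V
Step 2 — Sum components: V_total = -31.62 + j9.527 V.
Step 3 — Convert to polar: |V_total| = 33.02 V, ∠V_total = 163.2°.

V_total = 33.02∠163.2° V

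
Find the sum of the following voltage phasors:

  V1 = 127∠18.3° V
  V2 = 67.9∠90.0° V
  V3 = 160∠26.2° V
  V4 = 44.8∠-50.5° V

Step 1 — Convert each phasor to rectangular form:
  V1 = 127·(cos(18.3°) + j·sin(18.3°)) = 120.6 + j39.88 V
  V2 = 67.9·(cos(90.0°) + j·sin(90.0°)) = 0 + j67.9 V
  V3 = 160·(cos(26.2°) + j·sin(26.2°)) = 143.6 + j70.64 V
  V4 = 44.8·(cos(-50.5°) + j·sin(-50.5°)) = 28.5 - j34.57 V
Step 2 — Sum components: V_total = 292.6 + j143.8 V.
Step 3 — Convert to polar: |V_total| = 326.1 V, ∠V_total = 26.2°.

V_total = 326.1∠26.2° V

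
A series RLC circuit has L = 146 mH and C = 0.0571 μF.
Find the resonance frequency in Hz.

Step 1 — Resonance condition Im(Z)=0 gives ω₀ = 1/√(LC).
Step 2 — ω₀ = 1/√(0.146·5.71e-08) = 1.095e+04 rad/s.
Step 3 — f₀ = ω₀/(2π) = 1743 Hz.

f₀ = 1743 Hz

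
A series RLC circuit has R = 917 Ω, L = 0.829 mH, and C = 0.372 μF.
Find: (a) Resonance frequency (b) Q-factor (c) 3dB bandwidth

Step 1 — Resonance: ω₀ = 1/√(LC) = 1/√(0.000829·3.72e-07) = 5.694e+04 rad/s.
Step 2 — f₀ = ω₀/(2π) = 9063 Hz.
Step 3 — Series Q: Q = ω₀L/R = 5.694e+04·0.000829/917 = 0.05148.
Step 4 — Bandwidth: Δω = ω₀/Q = 1.106e+06 rad/s; BW = Δω/(2π) = 1.76e+05 Hz.

(a) f₀ = 9063 Hz  (b) Q = 0.05148  (c) BW = 1.76e+05 Hz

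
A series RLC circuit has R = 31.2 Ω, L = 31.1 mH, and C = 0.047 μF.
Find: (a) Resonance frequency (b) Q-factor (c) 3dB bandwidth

Step 1 — Resonance: ω₀ = 1/√(LC) = 1/√(0.0311·4.7e-08) = 2.616e+04 rad/s.
Step 2 — f₀ = ω₀/(2π) = 4163 Hz.
Step 3 — Series Q: Q = ω₀L/R = 2.616e+04·0.0311/31.2 = 26.07.
Step 4 — Bandwidth: Δω = ω₀/Q = 1003 rad/s; BW = Δω/(2π) = 159.7 Hz.

(a) f₀ = 4163 Hz  (b) Q = 26.07  (c) BW = 159.7 Hz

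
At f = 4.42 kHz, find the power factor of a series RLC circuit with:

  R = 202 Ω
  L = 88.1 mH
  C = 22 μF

Step 1 — Angular frequency: ω = 2π·f = 2π·4420 = 2.777e+04 rad/s.
Step 2 — Component impedances:
  R: Z = R = 202 Ω
  L: Z = jωL = j·2.777e+04·0.0881 = 0 + j2447 Ω
  C: Z = 1/(jωC) = -j/(ω·C) = 0 - j1.637 Ω
Step 3 — Series combination: Z_total = R + L + C = 202 + j2445 Ω = 2453∠85.3° Ω.
Step 4 — Power factor: PF = cos(φ) = Re(Z)/|Z| = 202/2453.38 = 0.08234.
Step 5 — Type: Im(Z) = 2445 ⇒ lagging (phase φ = 85.3°).

PF = 0.08234 (lagging, φ = 85.3°)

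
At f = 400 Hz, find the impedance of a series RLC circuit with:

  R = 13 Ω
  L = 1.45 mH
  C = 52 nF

Step 1 — Angular frequency: ω = 2π·f = 2π·400 = 2513 rad/s.
Step 2 — Component impedances:
  R: Z = R = 13 Ω
  L: Z = jωL = j·2513·0.00145 = 0 + j3.644 Ω
  C: Z = 1/(jωC) = -j/(ω·C) = 0 - j7652 Ω
Step 3 — Series combination: Z_total = R + L + C = 13 - j7648 Ω = 7648∠-89.9° Ω.

Z = 13 - j7648 Ω = 7648∠-89.9° Ω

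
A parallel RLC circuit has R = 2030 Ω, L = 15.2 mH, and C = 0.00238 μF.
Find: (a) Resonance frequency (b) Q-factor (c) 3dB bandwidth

Step 1 — Resonance: ω₀ = 1/√(LC) = 1/√(0.0152·2.38e-09) = 1.663e+05 rad/s.
Step 2 — f₀ = ω₀/(2π) = 2.646e+04 Hz.
Step 3 — Parallel Q: Q = R/(ω₀L) = 2030/(1.663e+05·0.0152) = 0.8033.
Step 4 — Bandwidth: Δω = ω₀/Q = 2.07e+05 rad/s; BW = Δω/(2π) = 3.294e+04 Hz.

(a) f₀ = 2.646e+04 Hz  (b) Q = 0.8033  (c) BW = 3.294e+04 Hz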